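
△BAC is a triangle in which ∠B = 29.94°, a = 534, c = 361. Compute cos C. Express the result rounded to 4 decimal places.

By the law of cosines, b² = a² + c² − 2·a·c·cos B = 81381, so b ≈ 285.27.
Law of cosines again: cos C = (b² + a² − c²)/(2·b·a) ≈ 0.77531, so ∠C ≈ 39.17°.

0.7753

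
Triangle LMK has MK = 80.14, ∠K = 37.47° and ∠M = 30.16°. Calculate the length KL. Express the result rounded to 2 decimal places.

43.54

The third angle is ∠L = 180° − ∠M − ∠K = 112.37°.
Law of sines: KL = MK·sin M/sin L ≈ 43.54.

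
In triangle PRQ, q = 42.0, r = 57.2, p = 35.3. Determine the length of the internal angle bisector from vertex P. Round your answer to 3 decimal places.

45.806

By the law of cosines, cos P = (r² + q² − p²) / (2·r·q) ≈ 0.78874, so ∠P ≈ 37.93°.
The bisector from P has length 2·r·q·cos(∠P/2)/(r+q) ≈ 45.806.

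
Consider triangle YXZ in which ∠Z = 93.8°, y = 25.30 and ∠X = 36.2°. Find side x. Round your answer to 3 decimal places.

The third angle is ∠Y = 180° − ∠X − ∠Z = 50.00°.
Law of sines: x = y·sin X/sin Y ≈ 19.506.

19.506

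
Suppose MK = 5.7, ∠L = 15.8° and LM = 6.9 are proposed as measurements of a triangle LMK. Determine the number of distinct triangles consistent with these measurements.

2

LM·sin L = 6.9·sin(15.8°) ≈ 1.879.
Since LM sin L < MK < LM (1.879 < 5.7 < 6.9), two triangles exist.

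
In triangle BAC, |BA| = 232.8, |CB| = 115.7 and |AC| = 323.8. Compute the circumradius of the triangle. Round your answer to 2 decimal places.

R ≈ 224.19

By the law of cosines, cos B = (|CB|² + |BA|² − |AC|²) / (2·|CB|·|BA|) ≈ -0.69174, so ∠B ≈ 133.77°.
Circumradius = |AC|/(2 sin B) ≈ 224.19.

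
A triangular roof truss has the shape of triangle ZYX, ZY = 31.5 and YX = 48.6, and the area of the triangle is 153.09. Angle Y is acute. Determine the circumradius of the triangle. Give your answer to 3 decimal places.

From area = ½·ZY·YX·sin Y, we get sin Y = 2·area/(ZY·YX) ≈ 0.20000.
Taking the acute solution, ∠Y ≈ 11.54°.
Law of cosines then gives XZ ≈ 18.822.
Circumradius = XZ/(2 sin Y) ≈ 47.055.

47.055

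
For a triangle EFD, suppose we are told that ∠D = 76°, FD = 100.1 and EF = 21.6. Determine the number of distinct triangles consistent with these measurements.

FD·sin D = 100.1·sin(76°) ≈ 97.13.
Since EF = 21.6 < 97.13 = FD sin D, no triangle exists.

0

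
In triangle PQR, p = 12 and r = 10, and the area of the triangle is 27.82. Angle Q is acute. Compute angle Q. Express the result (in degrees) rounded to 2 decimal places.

27.62

From area = ½·r·p·sin Q, we get sin Q = 2·area/(r·p) ≈ 0.46367.
Taking the acute solution, ∠Q ≈ 27.62°.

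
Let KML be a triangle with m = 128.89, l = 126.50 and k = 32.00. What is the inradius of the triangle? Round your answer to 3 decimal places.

Semiperimeter s = (32 + 128.89 + 126.5)/2 = 143.69.
Heron's formula: area = √(143.69·111.69·14.805·17.195) ≈ 2021.4.
Inradius = area/s = 2021.4/143.69 ≈ 14.067.

14.067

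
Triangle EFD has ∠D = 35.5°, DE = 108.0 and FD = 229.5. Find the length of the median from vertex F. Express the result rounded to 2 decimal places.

By the law of cosines, EF² = FD² + DE² − 2·FD·DE·cos D = 23977, so EF ≈ 154.84.
Median from F: ½√(2·EF² + 2·FD² − DE²) ≈ 188.17.

m_F ≈ 188.17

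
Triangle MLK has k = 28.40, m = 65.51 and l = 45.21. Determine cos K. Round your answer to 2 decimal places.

cos K ≈ 0.93

By the law of cosines, cos K = (m² + l² − k²) / (2·m·l) ≈ 0.93340, so ∠K ≈ 0.367 rad.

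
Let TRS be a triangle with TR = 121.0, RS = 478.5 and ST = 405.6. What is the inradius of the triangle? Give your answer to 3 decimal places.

Semiperimeter s = (478.5 + 405.6 + 121)/2 = 502.55.
Heron's formula: area = √(502.55·24.05·96.95·381.55) ≈ 21144.
Inradius = area/s = 21144/502.55 ≈ 42.074.

42.074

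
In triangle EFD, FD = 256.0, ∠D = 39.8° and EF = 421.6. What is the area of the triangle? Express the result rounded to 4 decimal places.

47942.1565

Law of sines: sin E = FD·sin D/EF ≈ 0.38868.
Since EF ≥ FD, only the acute value applies: ∠E ≈ 22.87°.
Then ∠F = 180° − ∠D − ∠E ≈ 117.33°.
Law of sines gives DE = EF·sin F/sin D ≈ 585.13.
Area = ½·EF·FD·sin F ≈ 47942.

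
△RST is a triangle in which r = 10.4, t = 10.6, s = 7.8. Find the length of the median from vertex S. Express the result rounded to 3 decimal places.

Median from S: ½√(2·t² + 2·r² − s²) ≈ 9.7494.

9.749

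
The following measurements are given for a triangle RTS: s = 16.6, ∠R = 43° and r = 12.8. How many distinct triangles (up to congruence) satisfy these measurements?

s·sin R = 16.6·sin(43°) ≈ 11.32.
Since s sin R < r < s (11.32 < 12.8 < 16.6), two triangles exist.

2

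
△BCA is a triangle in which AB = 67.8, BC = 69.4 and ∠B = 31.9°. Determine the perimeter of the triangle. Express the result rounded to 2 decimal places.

174.93

By the law of cosines, CA² = AB² + BC² − 2·AB·BC·cos B = 1423.8, so CA ≈ 37.734.
Semiperimeter s = (37.734+67.8+69.4)/2 = 87.467.
Perimeter = 37.734 + 67.8 + 69.4 = 174.93.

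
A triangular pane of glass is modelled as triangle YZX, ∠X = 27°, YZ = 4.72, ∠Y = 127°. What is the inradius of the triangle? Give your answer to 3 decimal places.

r ≈ 0.977

The third angle is ∠Z = 180° − ∠X − ∠Y = 26.00°.
Law of sines: ZX = YZ·sin Y/sin X ≈ 8.3032.
Law of sines: XY = YZ·sin Z/sin X ≈ 4.5576.
Area = ½·YZ·ZX·sin Z ≈ 8.5901.
Semiperimeter s = (8.3032+4.5576+4.72)/2 = 8.7904.
Inradius = area/s = 8.5901/8.7904 ≈ 0.97721.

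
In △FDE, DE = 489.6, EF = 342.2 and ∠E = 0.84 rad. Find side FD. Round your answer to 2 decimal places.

364.90

By the law of cosines, FD² = DE² + EF² − 2·DE·EF·cos E = 1.3315e+05, so FD ≈ 364.9.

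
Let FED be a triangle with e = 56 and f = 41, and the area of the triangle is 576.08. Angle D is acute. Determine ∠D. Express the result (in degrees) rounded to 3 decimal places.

∠D ≈ 30.120°

From area = ½·f·e·sin D, we get sin D = 2·area/(f·e) ≈ 0.50181.
Taking the acute solution, ∠D ≈ 30.12°.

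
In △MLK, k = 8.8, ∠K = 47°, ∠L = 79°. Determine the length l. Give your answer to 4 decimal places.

The third angle is ∠M = 180° − ∠L − ∠K = 54.00°.
Law of sines: l = k·sin L/sin K ≈ 11.811.

11.8114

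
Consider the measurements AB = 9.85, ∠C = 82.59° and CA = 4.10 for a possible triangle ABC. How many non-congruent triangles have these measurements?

1

CA·sin C = 4.10·sin(82.59°) ≈ 4.066.
Since AB ≥ CA, exactly one triangle exists.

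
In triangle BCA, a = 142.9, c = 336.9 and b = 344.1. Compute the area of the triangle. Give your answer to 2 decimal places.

Semiperimeter s = (344.1 + 336.9 + 142.9)/2 = 411.95.
Heron's formula: area = √(411.95·67.85·75.05·269.05) ≈ 23757.

23756.86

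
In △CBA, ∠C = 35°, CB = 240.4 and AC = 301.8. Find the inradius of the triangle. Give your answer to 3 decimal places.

By the law of cosines, BA² = AC² + CB² − 2·AC·CB·cos C = 30012, so BA ≈ 173.24.
Area = ½·AC·CB·sin C ≈ 20807.
Semiperimeter s = (173.24+301.8+240.4)/2 = 357.72.
Inradius = area/s = 20807/357.72 ≈ 58.166.

r ≈ 58.166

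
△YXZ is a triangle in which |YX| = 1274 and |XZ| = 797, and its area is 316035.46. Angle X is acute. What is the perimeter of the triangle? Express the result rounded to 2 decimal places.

From area = ½·|YX|·|XZ|·sin X, we get sin X = 2·area/(|YX|·|XZ|) ≈ 0.62250.
Taking the acute solution, ∠X ≈ 38.50°.
Law of cosines then gives |ZY| ≈ 817.91.
Perimeter = 797 + 817.91 + 1274 = 2888.9.

perimeter ≈ 2888.91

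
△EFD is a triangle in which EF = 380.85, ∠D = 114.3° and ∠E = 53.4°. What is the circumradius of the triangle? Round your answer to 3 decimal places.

The third angle is ∠F = 180° − ∠D − ∠E = 12.30°.
Law of sines: FD = EF·sin E/sin D ≈ 335.48.
Law of sines: DE = EF·sin F/sin D ≈ 89.019.
Circumradius = EF/(2 sin D) ≈ 208.94.

208.936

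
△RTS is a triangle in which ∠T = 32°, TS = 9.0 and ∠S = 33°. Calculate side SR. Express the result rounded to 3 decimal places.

The third angle is ∠R = 180° − ∠T − ∠S = 115.00°.
Law of sines: SR = TS·sin T/sin R ≈ 5.2623.

5.262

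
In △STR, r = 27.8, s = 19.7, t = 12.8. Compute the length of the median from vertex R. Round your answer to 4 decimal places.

Median from R: ½√(2·s² + 2·t² − r²) ≈ 9.097.

9.0970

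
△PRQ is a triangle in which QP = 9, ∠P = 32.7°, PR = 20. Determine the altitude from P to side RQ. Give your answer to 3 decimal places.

h_P ≈ 7.288

By the law of cosines, RQ² = QP² + PR² − 2·QP·PR·cos P = 178.06, so RQ ≈ 13.344.
Area = ½·QP·PR·sin P ≈ 48.622.
The altitude from P has length 2·area/RQ ≈ 7.2875.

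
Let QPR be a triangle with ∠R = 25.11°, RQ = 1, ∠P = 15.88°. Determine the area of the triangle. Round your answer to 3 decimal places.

The third angle is ∠Q = 180° − ∠P − ∠R = 139.01°.
Law of sines: PR = RQ·sin Q/sin P ≈ 2.3972.
Law of sines: QP = RQ·sin R/sin P ≈ 1.5509.
Area = ½·RQ·PR·sin R ≈ 0.50863.

area ≈ 0.509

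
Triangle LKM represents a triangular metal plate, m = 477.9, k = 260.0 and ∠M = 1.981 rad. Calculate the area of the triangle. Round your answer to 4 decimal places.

area ≈ 37014.6548

Law of sines: sin K = k·sin M/m ≈ 0.49891.
Since m ≥ k, only the acute value applies: ∠K ≈ 0.522 rad.
Then ∠L = π − ∠M − ∠K ≈ 0.638 rad.
Law of sines gives l = m·sin L/sin M ≈ 310.49.
Area = ½·m·k·sin L ≈ 37015.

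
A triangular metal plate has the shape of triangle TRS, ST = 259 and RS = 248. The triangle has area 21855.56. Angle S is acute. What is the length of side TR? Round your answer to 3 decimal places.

From area = ½·RS·ST·sin S, we get sin S = 2·area/(RS·ST) ≈ 0.68052.
Taking the acute solution, ∠S ≈ 42.88°.
Law of cosines then gives TR ≈ 185.62.

185.622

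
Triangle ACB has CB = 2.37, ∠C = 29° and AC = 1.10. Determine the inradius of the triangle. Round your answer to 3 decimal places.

By the law of cosines, BA² = AC² + CB² − 2·AC·CB·cos C = 2.2666, so BA ≈ 1.5055.
Area = ½·AC·CB·sin C ≈ 0.63195.
Semiperimeter s = (2.37+1.5055+1.1)/2 = 2.4878.
Inradius = area/s = 0.63195/2.4878 ≈ 0.25402.

r ≈ 0.254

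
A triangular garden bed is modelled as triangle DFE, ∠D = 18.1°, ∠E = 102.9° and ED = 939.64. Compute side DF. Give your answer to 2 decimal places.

The third angle is ∠F = 180° − ∠E − ∠D = 59.00°.
Law of sines: DF = ED·sin E/sin F ≈ 1068.5.

1068.55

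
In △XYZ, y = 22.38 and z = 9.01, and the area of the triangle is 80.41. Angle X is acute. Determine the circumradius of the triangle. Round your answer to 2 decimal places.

From area = ½·y·z·sin X, we get sin X = 2·area/(y·z) ≈ 0.79754.
Taking the acute solution, ∠X ≈ 52.90°.
Law of cosines then gives x ≈ 18.405.
Circumradius = x/(2 sin X) ≈ 11.539.

11.54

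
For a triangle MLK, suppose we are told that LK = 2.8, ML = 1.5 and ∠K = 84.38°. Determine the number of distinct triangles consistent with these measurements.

LK·sin K = 2.8·sin(84.38°) ≈ 2.787.
Since ML = 1.5 < 2.787 = LK sin K, no triangle exists.

0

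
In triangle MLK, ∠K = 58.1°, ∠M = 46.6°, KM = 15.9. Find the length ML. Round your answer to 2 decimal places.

The third angle is ∠L = 180° − ∠K − ∠M = 75.30°.
Law of sines: ML = KM·sin K/sin L ≈ 13.955.

13.96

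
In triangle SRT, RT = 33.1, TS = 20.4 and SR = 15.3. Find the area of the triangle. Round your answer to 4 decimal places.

area ≈ 109.3532

Semiperimeter s = (33.1 + 20.4 + 15.3)/2 = 34.4.
Heron's formula: area = √(34.4·1.3·14·19.1) ≈ 109.35.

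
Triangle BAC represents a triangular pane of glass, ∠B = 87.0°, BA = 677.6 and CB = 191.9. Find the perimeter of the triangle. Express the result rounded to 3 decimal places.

By the law of cosines, AC² = CB² + BA² − 2·CB·BA·cos B = 4.8236e+05, so AC ≈ 694.52.
Semiperimeter s = (694.52+191.9+677.6)/2 = 782.01.
Perimeter = 694.52 + 191.9 + 677.6 = 1564.

1564.019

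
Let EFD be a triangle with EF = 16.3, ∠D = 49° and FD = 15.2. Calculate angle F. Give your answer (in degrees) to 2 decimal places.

∠F ≈ 86.27°

Law of sines: sin E = FD·sin D/EF ≈ 0.70378.
Since EF ≥ FD, only the acute value applies: ∠E ≈ 44.73°.
Then ∠F = 180° − ∠D − ∠E ≈ 86.27°.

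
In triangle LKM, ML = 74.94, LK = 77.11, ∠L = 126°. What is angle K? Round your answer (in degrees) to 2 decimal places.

By the law of cosines, KM² = ML² + LK² − 2·ML·LK·cos L = 18355, so KM ≈ 135.48.
Law of cosines again: cos K = (LK² + KM² − ML²)/(2·LK·KM) ≈ 0.89428, so ∠K ≈ 26.58°.

26.58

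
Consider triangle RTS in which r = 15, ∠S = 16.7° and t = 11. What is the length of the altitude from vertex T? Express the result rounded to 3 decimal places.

4.310

By the law of cosines, s² = r² + t² − 2·r·t·cos S = 29.919, so s ≈ 5.4698.
Area = ½·r·t·sin S ≈ 23.707.
The altitude from T has length 2·area/t ≈ 4.3104.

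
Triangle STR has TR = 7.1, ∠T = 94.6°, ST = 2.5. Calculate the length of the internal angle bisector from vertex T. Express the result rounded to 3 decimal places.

t_T ≈ 2.508

By the law of cosines, RS² = ST² + TR² − 2·ST·TR·cos T = 59.507, so RS ≈ 7.7141.
The bisector from T has length 2·ST·TR·cos(∠T/2)/(ST+TR) ≈ 2.5078.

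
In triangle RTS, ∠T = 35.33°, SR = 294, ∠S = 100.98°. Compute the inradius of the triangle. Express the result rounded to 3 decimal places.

The third angle is ∠R = 180° − ∠T − ∠S = 43.69°.
Law of sines: TS = SR·sin R/sin T ≈ 351.18.
Law of sines: RT = SR·sin S/sin T ≈ 499.09.
Area = ½·SR·TS·sin S ≈ 50678.
Semiperimeter s = (351.18+294+499.09)/2 = 572.14.
Inradius = area/s = 50678/572.14 ≈ 88.578.

88.578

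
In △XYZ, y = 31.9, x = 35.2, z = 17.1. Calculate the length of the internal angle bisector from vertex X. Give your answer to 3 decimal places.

By the law of cosines, cos X = (y² + z² − x²) / (2·y·z) ≈ 0.06506, so ∠X ≈ 86.27°.
The bisector from X has length 2·y·z·cos(∠X/2)/(y+z) ≈ 16.248.

16.248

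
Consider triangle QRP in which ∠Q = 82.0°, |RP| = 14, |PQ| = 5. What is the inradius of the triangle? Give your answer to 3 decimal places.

Law of sines: sin R = |PQ|·sin Q/|RP| ≈ 0.35367.
Since |RP| ≥ |PQ|, only the acute value applies: ∠R ≈ 20.71°.
Then ∠P = 180° − ∠Q − ∠R ≈ 77.29°.
Law of sines gives |QR| = |RP|·sin P/sin Q ≈ 13.791.
Area = ½·|RP|·|PQ|·sin P ≈ 34.142.
Semiperimeter s = (14+5+13.791)/2 = 16.396.
Inradius = area/s = 34.142/16.396 ≈ 2.0824.

2.082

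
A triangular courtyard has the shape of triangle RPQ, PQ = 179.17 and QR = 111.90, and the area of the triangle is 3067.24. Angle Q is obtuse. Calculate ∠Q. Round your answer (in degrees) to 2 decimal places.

From area = ½·PQ·QR·sin Q, we get sin Q = 2·area/(PQ·QR) ≈ 0.30597.
Taking the obtuse solution, ∠Q ≈ 162.18°.

162.18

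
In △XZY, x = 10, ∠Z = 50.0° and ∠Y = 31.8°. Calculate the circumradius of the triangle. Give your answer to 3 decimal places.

The third angle is ∠X = 180° − ∠Z − ∠Y = 98.20°.
Law of sines: z = x·sin Z/sin X ≈ 7.7396.
Law of sines: y = x·sin Y/sin X ≈ 5.324.
Circumradius = x/(2 sin X) ≈ 5.0516.

R ≈ 5.052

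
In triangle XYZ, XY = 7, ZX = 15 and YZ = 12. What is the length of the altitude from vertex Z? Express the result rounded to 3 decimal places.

h_Z ≈ 11.780

Semiperimeter s = (12 + 15 + 7)/2 = 17.
Heron's formula: area = √(17·5·2·10) ≈ 41.231.
The altitude from Z has length 2·area/XY ≈ 11.78.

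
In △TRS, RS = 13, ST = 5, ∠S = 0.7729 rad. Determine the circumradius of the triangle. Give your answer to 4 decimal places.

7.1945

By the law of cosines, TR² = RS² + ST² − 2·RS·ST·cos S = 100.93, so TR ≈ 10.047.
Area = ½·RS·ST·sin S ≈ 22.692.
Circumradius = TR/(2 sin S) ≈ 7.1945.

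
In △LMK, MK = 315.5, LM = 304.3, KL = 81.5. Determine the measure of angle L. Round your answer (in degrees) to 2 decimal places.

90.35

By the law of cosines, cos L = (KL² + LM² − MK²) / (2·KL·LM) ≈ -0.00604, so ∠L ≈ 90.35°.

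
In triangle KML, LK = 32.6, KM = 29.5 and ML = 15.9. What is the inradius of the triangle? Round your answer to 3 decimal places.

r ≈ 6.001

Semiperimeter s = (15.9 + 32.6 + 29.5)/2 = 39.
Heron's formula: area = √(39·23.1·6.4·9.5) ≈ 234.04.
Inradius = area/s = 234.04/39 ≈ 6.001.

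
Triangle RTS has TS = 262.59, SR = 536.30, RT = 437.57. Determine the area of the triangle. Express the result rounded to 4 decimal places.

Semiperimeter s = (262.59 + 536.3 + 437.57)/2 = 618.23.
Heron's formula: area = √(618.23·355.64·81.93·180.66) ≈ 57047.

area ≈ 57047.0011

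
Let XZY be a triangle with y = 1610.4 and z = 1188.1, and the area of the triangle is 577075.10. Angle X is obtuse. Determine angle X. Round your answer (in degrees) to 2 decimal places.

∠X ≈ 142.90°

From area = ½·z·y·sin X, we get sin X = 2·area/(z·y) ≈ 0.60322.
Taking the obtuse solution, ∠X ≈ 142.90°.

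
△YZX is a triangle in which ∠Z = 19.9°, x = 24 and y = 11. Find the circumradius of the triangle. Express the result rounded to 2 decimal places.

R ≈ 20.80

By the law of cosines, z² = x² + y² − 2·x·y·cos Z = 200.53, so z ≈ 14.161.
Area = ½·x·y·sin Z ≈ 44.93.
Circumradius = z/(2 sin Z) ≈ 20.801.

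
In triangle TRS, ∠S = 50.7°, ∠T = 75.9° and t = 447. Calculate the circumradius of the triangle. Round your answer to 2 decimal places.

230.44

The third angle is ∠R = 180° − ∠S − ∠T = 53.40°.
Law of sines: r = t·sin R/sin T ≈ 370.01.
Law of sines: s = t·sin S/sin T ≈ 356.65.
Circumradius = t/(2 sin T) ≈ 230.44.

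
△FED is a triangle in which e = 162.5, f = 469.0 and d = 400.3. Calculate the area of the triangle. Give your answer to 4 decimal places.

area ≈ 31439.9158

Semiperimeter s = (469 + 162.5 + 400.3)/2 = 515.9.
Heron's formula: area = √(515.9·46.9·353.4·115.6) ≈ 31440.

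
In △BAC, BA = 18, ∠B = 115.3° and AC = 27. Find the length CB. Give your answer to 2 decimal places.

Law of sines: sin C = BA·sin B/AC ≈ 0.60272.
Since AC ≥ BA, only the acute value applies: ∠C ≈ 37.07°.
Then ∠A = 180° − ∠B − ∠C ≈ 27.63°.
Law of sines gives CB = AC·sin A/sin B ≈ 13.852.

13.85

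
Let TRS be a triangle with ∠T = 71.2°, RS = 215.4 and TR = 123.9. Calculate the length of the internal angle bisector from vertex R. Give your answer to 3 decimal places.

t_R ≈ 124.126

Law of sines: sin S = TR·sin T/RS ≈ 0.54452.
Since RS ≥ TR, only the acute value applies: ∠S ≈ 32.99°.
Then ∠R = 180° − ∠T − ∠S ≈ 75.81°.
Law of sines gives ST = RS·sin R/sin T ≈ 220.59.
The bisector from R has length 2·TR·RS·cos(∠R/2)/(TR+RS) ≈ 124.13.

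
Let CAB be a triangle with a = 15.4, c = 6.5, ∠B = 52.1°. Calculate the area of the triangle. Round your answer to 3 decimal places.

area ≈ 39.494

Area = ½·c·a·sin B ≈ 39.494.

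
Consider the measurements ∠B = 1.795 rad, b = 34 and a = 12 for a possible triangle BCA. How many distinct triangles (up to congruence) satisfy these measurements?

1

a·sin B = 12·sin(1.795 rad) ≈ 11.7.
Since ∠B is not acute, a triangle exists only if b > a; here b > a, so there is exactly one triangle.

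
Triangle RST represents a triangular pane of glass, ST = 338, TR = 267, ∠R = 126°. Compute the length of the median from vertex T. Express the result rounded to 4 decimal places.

Law of sines: sin S = TR·sin R/ST ≈ 0.63908.
Since ST ≥ TR, only the acute value applies: ∠S ≈ 39.72°.
Then ∠T = 180° − ∠R − ∠S ≈ 14.28°.
Law of sines gives RS = ST·sin T/sin R ≈ 103.03.
Median from T: ½√(2·ST² + 2·TR² − RS²) ≈ 300.19.

m_T ≈ 300.1876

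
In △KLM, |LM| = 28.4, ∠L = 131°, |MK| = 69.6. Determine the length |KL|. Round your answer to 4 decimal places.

Law of sines: sin K = |LM|·sin L/|MK| ≈ 0.30796.
Since |MK| ≥ |LM|, only the acute value applies: ∠K ≈ 17.94°.
Then ∠M = 180° − ∠L − ∠K ≈ 31.06°.
Law of sines gives |KL| = |MK|·sin M/sin L ≈ 47.585.

47.5854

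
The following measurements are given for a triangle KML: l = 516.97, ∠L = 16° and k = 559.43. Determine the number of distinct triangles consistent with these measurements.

2

k·sin L = 559.43·sin(16°) ≈ 154.2.
Since k sin L < l < k (154.2 < 516.97 < 559.43), two triangles exist.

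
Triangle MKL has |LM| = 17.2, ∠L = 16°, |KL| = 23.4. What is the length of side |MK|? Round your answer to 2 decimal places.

By the law of cosines, |MK|² = |KL|² + |LM|² − 2·|KL|·|LM|·cos L = 69.623, so |MK| ≈ 8.344.

8.34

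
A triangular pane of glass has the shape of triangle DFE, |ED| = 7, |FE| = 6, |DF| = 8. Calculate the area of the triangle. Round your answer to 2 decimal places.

Semiperimeter s = (6 + 7 + 8)/2 = 10.5.
Heron's formula: area = √(10.5·4.5·3.5·2.5) ≈ 20.333.

20.33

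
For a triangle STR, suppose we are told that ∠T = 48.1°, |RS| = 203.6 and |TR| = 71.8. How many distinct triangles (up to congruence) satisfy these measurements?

1

|TR|·sin T = 71.8·sin(48.1°) ≈ 53.44.
Since |RS| ≥ |TR|, exactly one triangle exists.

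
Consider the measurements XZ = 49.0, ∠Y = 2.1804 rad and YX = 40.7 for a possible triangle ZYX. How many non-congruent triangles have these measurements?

1

YX·sin Y = 40.7·sin(2.1804 rad) ≈ 33.37.
Since ∠Y is not acute, a triangle exists only if XZ > YX; here XZ > YX, so there is exactly one triangle.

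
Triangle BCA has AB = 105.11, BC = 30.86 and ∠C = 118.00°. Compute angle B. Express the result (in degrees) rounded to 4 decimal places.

Law of sines: sin A = BC·sin C/AB ≈ 0.25923.
Since AB ≥ BC, only the acute value applies: ∠A ≈ 15.02°.
Then ∠B = 180° − ∠C − ∠A ≈ 46.98°.

46.9756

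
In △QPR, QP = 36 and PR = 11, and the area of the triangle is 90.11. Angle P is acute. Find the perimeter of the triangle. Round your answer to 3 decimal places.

From area = ½·QP·PR·sin P, we get sin P = 2·area/(QP·PR) ≈ 0.45510.
Taking the acute solution, ∠P ≈ 27.07°.
Law of cosines then gives RQ ≈ 26.679.
Perimeter = 11 + 26.679 + 36 = 73.679.

perimeter ≈ 73.679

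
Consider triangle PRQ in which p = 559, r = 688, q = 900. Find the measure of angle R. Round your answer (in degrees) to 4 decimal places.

49.8240

By the law of cosines, cos R = (q² + p² − r²) / (2·q·p) ≈ 0.64514, so ∠R ≈ 49.82°.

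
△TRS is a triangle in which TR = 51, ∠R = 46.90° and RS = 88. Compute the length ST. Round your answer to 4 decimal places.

64.8994

By the law of cosines, ST² = TR² + RS² − 2·TR·RS·cos R = 4211.9, so ST ≈ 64.899.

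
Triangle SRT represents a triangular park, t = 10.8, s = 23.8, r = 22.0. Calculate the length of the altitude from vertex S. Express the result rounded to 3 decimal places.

Semiperimeter p = (23.8 + 22 + 10.8)/2 = 28.3.
Heron's formula: area = √(28.3·4.5·6.3·17.5) ≈ 118.49.
The altitude from S has length 2·area/s ≈ 9.9573.

9.957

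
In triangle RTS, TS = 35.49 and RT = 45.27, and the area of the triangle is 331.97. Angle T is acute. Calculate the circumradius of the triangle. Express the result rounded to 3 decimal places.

From area = ½·RT·TS·sin T, we get sin T = 2·area/(RT·TS) ≈ 0.41325.
Taking the acute solution, ∠T ≈ 24.41°.
Law of cosines then gives SR ≈ 19.567.
Circumradius = SR/(2 sin T) ≈ 23.674.

23.674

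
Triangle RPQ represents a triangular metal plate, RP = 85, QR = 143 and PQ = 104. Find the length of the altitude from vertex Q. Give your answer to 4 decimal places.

Semiperimeter s = (104 + 143 + 85)/2 = 166.
Heron's formula: area = √(166·62·23·81) ≈ 4378.8.
The altitude from Q has length 2·area/RP ≈ 103.03.

103.0309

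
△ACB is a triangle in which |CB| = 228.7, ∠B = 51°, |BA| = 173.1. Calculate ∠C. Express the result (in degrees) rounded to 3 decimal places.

By the law of cosines, |AC|² = |CB|² + |BA|² − 2·|CB|·|BA|·cos B = 32440, so |AC| ≈ 180.11.
Law of cosines again: cos C = (|AC|² + |CB|² − |BA|²)/(2·|AC|·|CB|) ≈ 0.66495, so ∠C ≈ 48.32°.

48.322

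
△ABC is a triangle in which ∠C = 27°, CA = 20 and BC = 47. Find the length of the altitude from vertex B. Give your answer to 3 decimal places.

h_B ≈ 21.338

By the law of cosines, AB² = BC² + CA² − 2·BC·CA·cos C = 933.91, so AB ≈ 30.56.
Area = ½·BC·CA·sin C ≈ 213.38.
The altitude from B has length 2·area/CA ≈ 21.338.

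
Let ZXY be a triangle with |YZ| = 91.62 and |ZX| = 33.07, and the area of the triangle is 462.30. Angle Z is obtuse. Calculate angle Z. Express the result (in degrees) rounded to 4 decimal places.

∠Z ≈ 162.2321°

From area = ½·|YZ|·|ZX|·sin Z, we get sin Z = 2·area/(|YZ|·|ZX|) ≈ 0.30516.
Taking the obtuse solution, ∠Z ≈ 162.23°.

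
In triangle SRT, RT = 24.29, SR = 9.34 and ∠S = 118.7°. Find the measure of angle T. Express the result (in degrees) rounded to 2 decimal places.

Law of sines: sin T = SR·sin S/RT ≈ 0.33728.
Since RT ≥ SR, only the acute value applies: ∠T ≈ 19.71°.
Then ∠R = 180° − ∠S − ∠T ≈ 41.59°.

19.71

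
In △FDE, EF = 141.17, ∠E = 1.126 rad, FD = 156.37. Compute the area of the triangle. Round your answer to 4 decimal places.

Law of sines: sin D = EF·sin E/FD ≈ 0.81495.
Since FD ≥ EF, only the acute value applies: ∠D ≈ 0.953 rad.
Then ∠F = π − ∠E − ∠D ≈ 1.063 rad.
Law of sines gives DE = FD·sin F/sin E ≈ 151.36.
Area = ½·FD·EF·sin F ≈ 9644.4.

9644.3791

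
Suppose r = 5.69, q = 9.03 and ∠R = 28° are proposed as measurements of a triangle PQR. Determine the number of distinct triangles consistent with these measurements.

q·sin R = 9.03·sin(28°) ≈ 4.239.
Since q sin R < r < q (4.239 < 5.69 < 9.03), two triangles exist.

2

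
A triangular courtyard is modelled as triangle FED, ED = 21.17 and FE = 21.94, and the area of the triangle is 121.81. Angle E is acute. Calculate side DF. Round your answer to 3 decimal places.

11.774

From area = ½·FE·ED·sin E, we get sin E = 2·area/(FE·ED) ≈ 0.52451.
Taking the acute solution, ∠E ≈ 0.552 rad.
Law of cosines then gives DF ≈ 11.774.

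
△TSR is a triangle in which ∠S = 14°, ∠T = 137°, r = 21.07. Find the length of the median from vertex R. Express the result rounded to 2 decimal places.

The third angle is ∠R = 180° − ∠T − ∠S = 29.00°.
Law of sines: t = r·sin T/sin R ≈ 29.64.
Law of sines: s = r·sin S/sin R ≈ 10.514.
Median from R: ½√(2·t² + 2·s² − r²) ≈ 19.584.

m_R ≈ 19.58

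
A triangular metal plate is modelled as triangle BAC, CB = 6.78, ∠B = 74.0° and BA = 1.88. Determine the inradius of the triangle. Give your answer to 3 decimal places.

By the law of cosines, AC² = CB² + BA² − 2·CB·BA·cos B = 42.476, so AC ≈ 6.5174.
Area = ½·CB·BA·sin B ≈ 6.1263.
Semiperimeter s = (6.5174+6.78+1.88)/2 = 7.5887.
Inradius = area/s = 6.1263/7.5887 ≈ 0.8073.

r ≈ 0.807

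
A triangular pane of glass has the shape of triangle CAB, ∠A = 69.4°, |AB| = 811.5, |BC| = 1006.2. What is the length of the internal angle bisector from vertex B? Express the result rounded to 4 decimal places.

771.7868

Law of sines: sin C = |AB|·sin A/|BC| ≈ 0.75493.
Since |BC| ≥ |AB|, only the acute value applies: ∠C ≈ 49.02°.
Then ∠B = 180° − ∠A − ∠C ≈ 61.58°.
Law of sines gives |CA| = |BC|·sin B/sin A ≈ 945.39.
The bisector from B has length 2·|AB|·|BC|·cos(∠B/2)/(|AB|+|BC|) ≈ 771.79.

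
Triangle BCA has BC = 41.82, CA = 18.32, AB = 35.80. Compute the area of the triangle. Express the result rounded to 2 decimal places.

Semiperimeter s = (18.32 + 35.8 + 41.82)/2 = 47.97.
Heron's formula: area = √(47.97·29.65·12.17·6.15) ≈ 326.27.

area ≈ 326.27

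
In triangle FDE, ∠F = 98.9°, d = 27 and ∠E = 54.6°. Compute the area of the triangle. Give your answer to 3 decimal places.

The third angle is ∠D = 180° − ∠E − ∠F = 26.50°.
Law of sines: f = d·sin F/sin D ≈ 59.783.
Law of sines: e = d·sin E/sin D ≈ 49.324.
Area = ½·d·f·sin E ≈ 657.86.

area ≈ 657.862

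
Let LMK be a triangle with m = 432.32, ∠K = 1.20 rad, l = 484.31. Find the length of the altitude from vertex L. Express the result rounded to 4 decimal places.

By the law of cosines, k² = l² + m² − 2·l·m·cos K = 2.6972e+05, so k ≈ 519.34.
Area = ½·l·m·sin K ≈ 97574.
The altitude from L has length 2·area/l ≈ 402.94.

h_L ≈ 402.9391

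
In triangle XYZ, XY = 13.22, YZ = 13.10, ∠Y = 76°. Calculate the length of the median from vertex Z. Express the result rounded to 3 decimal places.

By the law of cosines, ZX² = XY² + YZ² − 2·XY·YZ·cos Y = 262.59, so ZX ≈ 16.204.
Median from Z: ½√(2·YZ² + 2·ZX² − XY²) ≈ 13.168.

13.168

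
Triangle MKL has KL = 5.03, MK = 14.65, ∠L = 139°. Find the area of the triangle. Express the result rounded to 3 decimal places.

area ≈ 17.287

Law of sines: sin M = KL·sin L/MK ≈ 0.22525.
Since MK ≥ KL, only the acute value applies: ∠M ≈ 13.02°.
Then ∠K = 180° − ∠L − ∠M ≈ 27.98°.
Law of sines gives LM = MK·sin K/sin L ≈ 10.477.
Area = ½·MK·KL·sin K ≈ 17.287.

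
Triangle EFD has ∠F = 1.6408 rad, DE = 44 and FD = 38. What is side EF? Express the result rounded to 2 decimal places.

Law of sines: sin E = FD·sin F/DE ≈ 0.86152.
Since DE ≥ FD, only the acute value applies: ∠E ≈ 1.0383 rad.
Then ∠D = π − ∠F − ∠E ≈ 0.4625 rad.
Law of sines gives EF = DE·sin D/sin F ≈ 19.682.

19.68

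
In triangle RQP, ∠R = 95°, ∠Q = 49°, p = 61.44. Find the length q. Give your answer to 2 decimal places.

78.89

The third angle is ∠P = 180° − ∠R − ∠Q = 36.00°.
Law of sines: q = p·sin Q/sin P ≈ 78.888.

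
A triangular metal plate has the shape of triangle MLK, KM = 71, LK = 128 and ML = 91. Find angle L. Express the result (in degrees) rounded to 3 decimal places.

By the law of cosines, cos L = (ML² + LK² − KM²) / (2·ML·LK) ≈ 0.84238, so ∠L ≈ 32.61°.

∠L ≈ 32.608°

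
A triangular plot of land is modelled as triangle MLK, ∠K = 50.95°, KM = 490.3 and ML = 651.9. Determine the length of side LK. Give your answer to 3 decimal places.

838.030

Law of sines: sin L = KM·sin K/ML ≈ 0.58409.
Since ML ≥ KM, only the acute value applies: ∠L ≈ 35.74°.
Then ∠M = 180° − ∠K − ∠L ≈ 93.31°.
Law of sines gives LK = ML·sin M/sin K ≈ 838.03.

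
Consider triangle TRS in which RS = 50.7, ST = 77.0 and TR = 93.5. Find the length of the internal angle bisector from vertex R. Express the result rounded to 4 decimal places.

By the law of cosines, cos R = (TR² + RS² − ST²) / (2·TR·RS) ≈ 0.56785, so ∠R ≈ 55.40°.
The bisector from R has length 2·TR·RS·cos(∠R/2)/(TR+RS) ≈ 58.213.

t_R ≈ 58.2132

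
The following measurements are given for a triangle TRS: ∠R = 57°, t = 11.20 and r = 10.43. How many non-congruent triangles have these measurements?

2

t·sin R = 11.20·sin(57°) ≈ 9.393.
Since t sin R < r < t (9.393 < 10.43 < 11.20), two triangles exist.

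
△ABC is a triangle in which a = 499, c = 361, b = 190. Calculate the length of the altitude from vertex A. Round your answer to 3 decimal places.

Semiperimeter s = (499 + 190 + 361)/2 = 525.
Heron's formula: area = √(525·26·335·164) ≈ 27385.
The altitude from A has length 2·area/a ≈ 109.76.

h_A ≈ 109.759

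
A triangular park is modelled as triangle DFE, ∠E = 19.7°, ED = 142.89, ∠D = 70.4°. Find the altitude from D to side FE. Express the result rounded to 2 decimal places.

h_D ≈ 48.17

The third angle is ∠F = 180° − ∠E − ∠D = 89.90°.
Law of sines: FE = ED·sin D/sin F ≈ 134.61.
Law of sines: DF = ED·sin E/sin F ≈ 48.168.
Area = ½·ED·FE·sin E ≈ 3241.9.
The altitude from D has length 2·area/FE ≈ 48.168.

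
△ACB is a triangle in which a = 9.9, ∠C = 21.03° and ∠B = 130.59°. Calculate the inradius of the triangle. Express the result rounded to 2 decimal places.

r ≈ 1.69

The third angle is ∠A = 180° − ∠C − ∠B = 28.38°.
Law of sines: c = a·sin C/sin A ≈ 7.4743.
Law of sines: b = a·sin B/sin A ≈ 15.817.
Area = ½·a·c·sin B ≈ 28.096.
Semiperimeter s = (9.9+7.4743+15.817)/2 = 16.595.
Inradius = area/s = 28.096/16.595 ≈ 1.693.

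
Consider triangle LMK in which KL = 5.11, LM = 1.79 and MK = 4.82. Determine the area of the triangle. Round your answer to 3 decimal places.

area ≈ 4.313

Semiperimeter s = (4.82 + 5.11 + 1.79)/2 = 5.86.
Heron's formula: area = √(5.86·1.04·0.75·4.07) ≈ 4.3131.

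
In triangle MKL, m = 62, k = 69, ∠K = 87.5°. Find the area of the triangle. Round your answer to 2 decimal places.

area ≈ 1025.34

Law of sines: sin M = m·sin K/k ≈ 0.89770.
Since k ≥ m, only the acute value applies: ∠M ≈ 63.86°.
Then ∠L = 180° − ∠K − ∠M ≈ 28.64°.
Law of sines gives l = k·sin L/sin K ≈ 33.107.
Area = ½·k·m·sin L ≈ 1025.3.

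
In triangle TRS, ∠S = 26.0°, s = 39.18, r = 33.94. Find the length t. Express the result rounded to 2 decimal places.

66.75

Law of sines: sin R = r·sin S/s ≈ 0.37974.
Since s ≥ r, only the acute value applies: ∠R ≈ 22.32°.
Then ∠T = 180° − ∠S − ∠R ≈ 131.68°.
Law of sines gives t = s·sin T/sin S ≈ 66.75.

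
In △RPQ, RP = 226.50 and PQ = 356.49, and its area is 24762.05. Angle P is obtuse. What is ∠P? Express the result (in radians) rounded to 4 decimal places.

∠P ≈ 2.4813 rad

From area = ½·RP·PQ·sin P, we get sin P = 2·area/(RP·PQ) ≈ 0.61334.
Taking the obtuse solution, ∠P ≈ 2.481 rad.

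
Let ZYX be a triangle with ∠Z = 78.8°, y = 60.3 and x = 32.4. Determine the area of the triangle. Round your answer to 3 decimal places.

958.256

Area = ½·y·x·sin Z ≈ 958.26.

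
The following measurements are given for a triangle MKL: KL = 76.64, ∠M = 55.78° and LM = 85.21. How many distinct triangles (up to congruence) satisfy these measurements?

LM·sin M = 85.21·sin(55.78°) ≈ 70.46.
Since LM sin M < KL < LM (70.46 < 76.64 < 85.21), two triangles exist.

2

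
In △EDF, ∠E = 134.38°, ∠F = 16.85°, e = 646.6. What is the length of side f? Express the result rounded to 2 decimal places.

262.24

The third angle is ∠D = 180° − ∠F − ∠E = 28.77°.
Law of sines: f = e·sin F/sin E ≈ 262.24.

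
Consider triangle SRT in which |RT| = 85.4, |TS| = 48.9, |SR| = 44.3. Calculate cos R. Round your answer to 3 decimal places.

By the law of cosines, cos R = (|SR|² + |RT|² − |TS|²) / (2·|SR|·|RT|) ≈ 0.90722, so ∠R ≈ 24.88°.

cos R ≈ 0.907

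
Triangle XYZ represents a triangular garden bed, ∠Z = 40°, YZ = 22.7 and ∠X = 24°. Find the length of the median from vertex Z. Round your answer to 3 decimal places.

The third angle is ∠Y = 180° − ∠Z − ∠X = 116.00°.
Law of sines: ZX = YZ·sin Y/sin X ≈ 50.162.
Law of sines: XY = YZ·sin Z/sin X ≈ 35.874.
Median from Z: ½√(2·YZ² + 2·ZX² − XY²) ≈ 34.554.

m_Z ≈ 34.554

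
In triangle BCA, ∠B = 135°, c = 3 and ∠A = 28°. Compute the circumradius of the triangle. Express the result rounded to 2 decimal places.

The third angle is ∠C = 180° − ∠A − ∠B = 17.00°.
Law of sines: b = c·sin B/sin C ≈ 7.2556.
Law of sines: a = c·sin A/sin C ≈ 4.8172.
Circumradius = c/(2 sin C) ≈ 5.1305.

5.13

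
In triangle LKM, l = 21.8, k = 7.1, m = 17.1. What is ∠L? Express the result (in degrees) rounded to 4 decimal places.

∠L ≈ 123.0481°

By the law of cosines, cos L = (k² + m² − l²) / (2·k·m) ≈ -0.54534, so ∠L ≈ 123.05°.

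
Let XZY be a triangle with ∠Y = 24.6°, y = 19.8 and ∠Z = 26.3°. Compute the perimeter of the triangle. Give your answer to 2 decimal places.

The third angle is ∠X = 180° − ∠Z − ∠Y = 129.10°.
Law of sines: x = y·sin X/sin Y ≈ 36.912.
Law of sines: z = y·sin Z/sin Y ≈ 21.074.
Semiperimeter s = (36.912+21.074+19.8)/2 = 38.893.
Perimeter = 36.912 + 21.074 + 19.8 = 77.786.

77.79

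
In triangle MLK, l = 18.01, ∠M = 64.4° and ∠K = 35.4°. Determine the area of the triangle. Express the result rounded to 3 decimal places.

The third angle is ∠L = 180° − ∠K − ∠M = 80.20°.
Law of sines: m = l·sin M/sin L ≈ 16.483.
Law of sines: k = l·sin K/sin L ≈ 10.587.
Area = ½·l·m·sin K ≈ 85.98.

85.980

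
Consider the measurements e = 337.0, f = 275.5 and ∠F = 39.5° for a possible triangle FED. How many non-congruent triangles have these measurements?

e·sin F = 337.0·sin(39.5°) ≈ 214.4.
Since e sin F < f < e (214.4 < 275.5 < 337.0), two triangles exist.

2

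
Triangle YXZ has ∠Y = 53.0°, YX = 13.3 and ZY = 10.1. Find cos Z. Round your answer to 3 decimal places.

By the law of cosines, XZ² = ZY² + YX² − 2·ZY·YX·cos Y = 117.22, so XZ ≈ 10.827.
Law of cosines again: cos Z = (XZ² + ZY² − YX²)/(2·XZ·ZY) ≈ 0.19358, so ∠Z ≈ 78.84°.

cos Z ≈ 0.194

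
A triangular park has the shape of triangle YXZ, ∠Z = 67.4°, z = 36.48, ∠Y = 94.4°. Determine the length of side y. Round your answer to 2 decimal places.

The third angle is ∠X = 180° − ∠Z − ∠Y = 18.20°.
Law of sines: y = z·sin Y/sin Z ≈ 39.398.

39.40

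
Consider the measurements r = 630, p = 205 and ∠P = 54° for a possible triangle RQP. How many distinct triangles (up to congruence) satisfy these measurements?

0

r·sin P = 630·sin(54°) ≈ 509.7.
Since p = 205 < 509.7 = r sin P, no triangle exists.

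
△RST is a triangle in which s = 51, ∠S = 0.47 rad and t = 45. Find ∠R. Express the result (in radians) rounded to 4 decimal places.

2.2605

Law of sines: sin T = t·sin S/s ≈ 0.39961.
Since s ≥ t, only the acute value applies: ∠T ≈ 0.411 rad.
Then ∠R = π − ∠S − ∠T ≈ 2.261 rad.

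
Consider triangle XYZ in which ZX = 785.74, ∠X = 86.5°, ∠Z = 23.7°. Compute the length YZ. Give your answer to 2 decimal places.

The third angle is ∠Y = 180° − ∠Z − ∠X = 69.80°.
Law of sines: YZ = ZX·sin X/sin Y ≈ 835.67.

835.67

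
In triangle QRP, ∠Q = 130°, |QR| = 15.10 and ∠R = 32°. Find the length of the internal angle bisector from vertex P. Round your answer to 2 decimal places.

The third angle is ∠P = 180° − ∠Q − ∠R = 18.00°.
Law of sines: |RP| = |QR|·sin Q/sin P ≈ 37.432.
Law of sines: |PQ| = |QR|·sin R/sin P ≈ 25.894.
The bisector from P has length 2·|RP|·|PQ|·cos(∠P/2)/(|RP|+|PQ|) ≈ 30.235.

t_P ≈ 30.24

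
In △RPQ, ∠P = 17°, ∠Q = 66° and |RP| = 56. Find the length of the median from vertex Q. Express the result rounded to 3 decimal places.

m_Q ≈ 35.036

The third angle is ∠R = 180° − ∠P − ∠Q = 97.00°.
Law of sines: |PQ| = |RP|·sin R/sin Q ≈ 60.843.
Law of sines: |QR| = |RP|·sin P/sin Q ≈ 17.922.
Median from Q: ½√(2·|PQ|² + 2·|QR|² − |RP|²) ≈ 35.036.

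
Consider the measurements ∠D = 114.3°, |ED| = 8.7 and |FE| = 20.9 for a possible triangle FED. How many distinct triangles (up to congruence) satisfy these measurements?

|ED|·sin D = 8.7·sin(114.3°) ≈ 7.929.
Since ∠D is not acute, a triangle exists only if |FE| > |ED|; here |FE| > |ED|, so there is exactly one triangle.

1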